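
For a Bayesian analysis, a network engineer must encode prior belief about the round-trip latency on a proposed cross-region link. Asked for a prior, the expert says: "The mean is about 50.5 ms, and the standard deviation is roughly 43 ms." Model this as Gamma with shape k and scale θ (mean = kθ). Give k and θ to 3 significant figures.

k ≈ 1.38, θ ≈ 36.6

For Gamma(k, scale θ): mean = kθ, variance = kθ², so CV = 1/√k.
CV = SD/mean = 43/50.5 = 0.8515, hence k = 1/CV² = 1.38.
Then θ = mean/k = 50.5/1.38 = 36.6.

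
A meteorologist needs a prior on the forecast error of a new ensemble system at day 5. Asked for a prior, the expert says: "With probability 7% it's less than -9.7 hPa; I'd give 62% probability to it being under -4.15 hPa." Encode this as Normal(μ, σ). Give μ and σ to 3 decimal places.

For Normal(μ,σ), the p-quantile is μ + z_p·σ. Here z_{0.07} = -1.476, z_{0.62} = 0.3055.
So -9.7 = μ − 1.476σ and -4.15 = μ + 0.3055σ.
Subtracting: σ = (-4.15 − -9.7)/(0.3055 − (-1.476)) = 3.116.
Then μ = -9.7 − (-1.476)·3.116 = -5.102.

μ = -5.102, σ = 3.116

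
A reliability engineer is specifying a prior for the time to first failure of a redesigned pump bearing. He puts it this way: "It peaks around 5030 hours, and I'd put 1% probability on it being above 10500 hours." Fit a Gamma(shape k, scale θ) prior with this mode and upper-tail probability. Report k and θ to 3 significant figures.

k ≈ 9.99, θ ≈ 559

Gamma(k,θ) with k>1 has mode (k−1)θ, so θ = 5030/(k−1).
Need P(X < 10500) = 0.99 with θ tied to k this way. Start at k = 2, θ = 5030: P(X<10500) ≈ 0.617.
Too low — raise k to concentrate. Iterating converges to k ≈ 9.99.
Then θ = 5030/(9.99−1) ≈ 559.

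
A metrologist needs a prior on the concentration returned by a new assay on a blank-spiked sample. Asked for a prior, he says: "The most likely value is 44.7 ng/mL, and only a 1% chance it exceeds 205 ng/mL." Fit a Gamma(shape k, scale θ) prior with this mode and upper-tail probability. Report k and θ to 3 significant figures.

Gamma(k,θ) with k>1 has mode (k−1)θ, so θ = 44.7/(k−1).
Need P(X < 205) = 0.99 with θ tied to k this way. Start at k = 2, θ = 44.7: P(X<205) ≈ 0.943.
Too low — raise k to concentrate. Iterating converges to k ≈ 2.73.
Then θ = 44.7/(2.73−1) ≈ 25.8.

k ≈ 2.73, θ ≈ 25.8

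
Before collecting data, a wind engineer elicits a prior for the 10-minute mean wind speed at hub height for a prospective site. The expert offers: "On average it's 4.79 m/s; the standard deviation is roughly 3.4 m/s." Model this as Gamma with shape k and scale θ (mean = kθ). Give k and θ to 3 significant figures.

For Gamma(k, scale θ): mean = kθ, variance = kθ², so CV = 1/√k.
CV = SD/mean = 3.4/4.79 = 0.7098, hence k = 1/CV² = 1.98.
Then θ = mean/k = 4.79/1.98 = 2.41.

k ≈ 1.98, θ ≈ 2.41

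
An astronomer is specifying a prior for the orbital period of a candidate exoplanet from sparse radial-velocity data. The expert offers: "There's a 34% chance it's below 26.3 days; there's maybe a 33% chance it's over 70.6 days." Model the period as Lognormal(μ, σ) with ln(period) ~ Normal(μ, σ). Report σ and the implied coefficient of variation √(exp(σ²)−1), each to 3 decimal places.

σ ≈ 1.158, CV ≈ 1.681

If T ~ Lognormal(μ,σ) then ln T ~ Normal(μ,σ), so the p-quantile of ln T is μ + z_p·σ.
ln(26.3) = 3.27 and ln(70.6) = 4.257; z_{0.34} = -0.4125, z_{0.67} = 0.4399.
σ = (4.257 − 3.27)/(0.4399 − (-0.4125)) = 1.158.
μ = 3.27 − (-0.4125)·1.158 = 3.747.
CV = √(exp(σ²)−1) = √(exp(1.3421)−1) = 1.681.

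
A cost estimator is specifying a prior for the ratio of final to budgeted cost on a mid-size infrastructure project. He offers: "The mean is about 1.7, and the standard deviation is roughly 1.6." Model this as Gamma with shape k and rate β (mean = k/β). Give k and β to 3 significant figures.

For Gamma(k, rate β): mean = k/β, variance = k/β², so CV = 1/√k.
CV = SD/mean = 1.6/1.7 = 0.9412, hence k = 1/CV² = 1.13.
Then β = k/mean = 1.13/1.7 = 0.664.

k ≈ 1.13, β ≈ 0.664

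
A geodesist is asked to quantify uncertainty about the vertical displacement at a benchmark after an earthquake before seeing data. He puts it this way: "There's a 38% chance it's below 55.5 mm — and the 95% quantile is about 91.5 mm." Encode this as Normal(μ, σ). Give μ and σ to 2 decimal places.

μ = 61.14, σ = 18.46

The p-quantile of Normal(μ,σ) is μ + z_p·σ, with z_{0.38} = -0.3055 and z_{0.95} = 1.645.
Eliminate σ: μ = (z₂·x₁ − z₁·x₂)/(z₂ − z₁) = (1.645·55.5 − (-0.3055)·91.5)/1.95 = 61.14.
Then σ = (x₂ − x₁)/(z₂ − z₁) = (91.5 − 55.5)/1.95 = 18.46.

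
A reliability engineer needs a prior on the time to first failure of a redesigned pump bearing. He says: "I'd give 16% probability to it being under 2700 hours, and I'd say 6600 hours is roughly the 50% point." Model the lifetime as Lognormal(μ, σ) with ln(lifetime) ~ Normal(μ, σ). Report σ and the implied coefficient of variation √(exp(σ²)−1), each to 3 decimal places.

σ ≈ 0.899, CV ≈ 1.115

If T ~ Lognormal(μ,σ) then ln T ~ Normal(μ,σ), so the p-quantile of ln T is μ + z_p·σ.
ln(2700) = 7.901 and ln(6600) = 8.795; z_{0.16} = -0.9945, z_{0.5} = 0.
σ = (8.795 − 7.901)/(0 − (-0.9945)) = 0.899.
μ = 7.901 − (-0.9945)·0.899 = 8.795.
CV = √(exp(σ²)−1) = √(exp(0.8078)−1) = 1.115.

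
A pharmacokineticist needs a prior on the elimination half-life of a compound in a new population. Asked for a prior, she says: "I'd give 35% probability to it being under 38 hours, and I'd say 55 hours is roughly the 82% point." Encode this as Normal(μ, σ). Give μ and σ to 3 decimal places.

μ = 43.036, σ = 13.070

The p-quantile of Normal(μ,σ) is μ + z_p·σ, with z_{0.35} = -0.3853 and z_{0.82} = 0.9154.
Eliminate σ: μ = (z₂·x₁ − z₁·x₂)/(z₂ − z₁) = (0.9154·38 − (-0.3853)·55)/1.301 = 43.036.
Then σ = (x₂ − x₁)/(z₂ − z₁) = (55 − 38)/1.301 = 13.070.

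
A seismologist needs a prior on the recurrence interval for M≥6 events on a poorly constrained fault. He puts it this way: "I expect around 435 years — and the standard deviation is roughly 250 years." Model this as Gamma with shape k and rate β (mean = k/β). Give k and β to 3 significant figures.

For Gamma(k, rate β): mean = k/β, variance = k/β², so CV = 1/√k.
CV = SD/mean = 250/435 = 0.5747, hence k = 1/CV² = 3.03.
Then β = k/mean = 3.03/435 = 0.00696.

k ≈ 3.03, β ≈ 0.00696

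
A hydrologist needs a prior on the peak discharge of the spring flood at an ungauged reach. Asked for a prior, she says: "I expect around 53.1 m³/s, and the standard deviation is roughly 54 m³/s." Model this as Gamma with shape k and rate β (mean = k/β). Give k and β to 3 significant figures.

For Gamma(k, rate β): mean = k/β, variance = k/β², so CV = 1/√k.
CV = SD/mean = 54/53.1 = 1.017, hence k = 1/CV² = 0.967.
Then β = k/mean = 0.967/53.1 = 0.0182.

k ≈ 0.967, β ≈ 0.0182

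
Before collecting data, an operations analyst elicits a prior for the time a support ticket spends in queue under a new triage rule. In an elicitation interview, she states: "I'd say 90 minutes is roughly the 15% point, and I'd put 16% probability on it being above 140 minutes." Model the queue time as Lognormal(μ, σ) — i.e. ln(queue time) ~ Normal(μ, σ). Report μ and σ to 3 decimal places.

If T ~ Lognormal(μ,σ) then ln T ~ Normal(μ,σ), so the p-quantile of ln T is μ + z_p·σ.
ln(90) = 4.5 and ln(140) = 4.942; z_{0.15} = -1.036, z_{0.84} = 0.9945.
σ = (4.942 − 4.5)/(0.9945 − (-1.036)) = 0.218.
μ = 4.5 − (-1.036)·0.218 = 4.725.

μ ≈ 4.725, σ ≈ 0.218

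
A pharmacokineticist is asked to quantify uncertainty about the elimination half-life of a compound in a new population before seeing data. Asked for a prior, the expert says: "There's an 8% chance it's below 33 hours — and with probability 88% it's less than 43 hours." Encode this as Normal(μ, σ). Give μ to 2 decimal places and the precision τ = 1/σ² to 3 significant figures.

For Normal(μ,σ), the p-quantile is μ + z_p·σ. Here z_{0.08} = -1.405, z_{0.88} = 1.175.
So 33 = μ − 1.405σ and 43 = μ + 1.175σ.
Subtracting: σ = (43 − 33)/(1.175 − (-1.405)) = 3.88.
Then μ = 33 − (-1.405)·3.88 = 38.45.
Precision τ = 1/σ² = 1/3.876² = 0.0666.

μ = 38.45, τ = 0.0666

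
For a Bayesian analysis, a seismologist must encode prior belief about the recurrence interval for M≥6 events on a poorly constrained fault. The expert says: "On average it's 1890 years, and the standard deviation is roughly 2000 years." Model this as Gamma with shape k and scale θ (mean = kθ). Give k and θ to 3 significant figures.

For Gamma(k, scale θ): mean = kθ, variance = kθ², so CV = 1/√k.
CV = SD/mean = 2000/1890 = 1.058, hence k = 1/CV² = 0.893.
Then θ = mean/k = 1890/0.893 = 2120.

k ≈ 0.893, θ ≈ 2120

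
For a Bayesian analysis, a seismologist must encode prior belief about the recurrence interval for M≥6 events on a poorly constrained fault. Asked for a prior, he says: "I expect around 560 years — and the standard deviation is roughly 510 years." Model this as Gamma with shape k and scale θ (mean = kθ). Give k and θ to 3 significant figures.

For Gamma(k, scale θ): mean = kθ, variance = kθ², so CV = 1/√k.
CV = SD/mean = 510/560 = 0.9107, hence k = 1/CV² = 1.21.
Then θ = mean/k = 560/1.21 = 464.

k ≈ 1.21, θ ≈ 464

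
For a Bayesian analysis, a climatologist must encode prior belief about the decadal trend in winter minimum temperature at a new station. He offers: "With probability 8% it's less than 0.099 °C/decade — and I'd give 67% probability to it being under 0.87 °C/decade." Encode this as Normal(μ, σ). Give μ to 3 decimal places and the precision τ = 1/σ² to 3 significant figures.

μ = 0.686, τ = 5.73

The p-quantile of Normal(μ,σ) is μ + z_p·σ, with z_{0.08} = -1.405 and z_{0.67} = 0.4399.
Eliminate σ: μ = (z₂·x₁ − z₁·x₂)/(z₂ − z₁) = (0.4399·0.099 − (-1.405)·0.87)/1.845 = 0.686.
Then σ = (x₂ − x₁)/(z₂ − z₁) = (0.87 − 0.099)/1.845 = 0.418.
Precision τ = 1/σ² = 1/0.4179² = 5.73.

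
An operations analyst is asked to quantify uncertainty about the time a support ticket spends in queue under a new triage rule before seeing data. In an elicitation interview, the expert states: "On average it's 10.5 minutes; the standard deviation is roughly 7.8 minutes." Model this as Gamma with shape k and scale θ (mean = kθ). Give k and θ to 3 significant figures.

k ≈ 1.81, θ ≈ 5.79

For Gamma(k, scale θ): mean = kθ, variance = kθ², so CV = 1/√k.
CV = SD/mean = 7.8/10.5 = 0.7429, hence k = 1/CV² = 1.81.
Then θ = mean/k = 10.5/1.81 = 5.79.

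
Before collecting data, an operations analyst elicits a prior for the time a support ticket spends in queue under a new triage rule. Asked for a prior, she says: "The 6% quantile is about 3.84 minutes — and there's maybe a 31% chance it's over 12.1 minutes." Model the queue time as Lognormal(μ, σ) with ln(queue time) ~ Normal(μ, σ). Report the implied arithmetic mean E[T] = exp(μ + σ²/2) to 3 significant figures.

If T ~ Lognormal(μ,σ) then ln T ~ Normal(μ,σ), so the p-quantile of ln T is μ + z_p·σ.
ln(3.84) = 1.345 and ln(12.1) = 2.493; z_{0.06} = -1.555, z_{0.69} = 0.4959.
σ = (2.493 − 1.345)/(0.4959 − (-1.555)) = 0.560.
μ = 1.345 − (-1.555)·0.560 = 2.216.
E[T] = exp(μ + σ²/2) = exp(2.216 + 0.1566) = 10.7 minutes.

E[T] ≈ 10.7 minutes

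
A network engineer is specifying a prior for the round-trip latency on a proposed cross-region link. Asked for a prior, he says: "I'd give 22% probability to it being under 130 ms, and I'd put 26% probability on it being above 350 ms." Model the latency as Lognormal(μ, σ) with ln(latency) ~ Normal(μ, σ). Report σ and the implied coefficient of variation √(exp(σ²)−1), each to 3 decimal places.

If T ~ Lognormal(μ,σ) then ln T ~ Normal(μ,σ), so the p-quantile of ln T is μ + z_p·σ.
ln(130) = 4.868 and ln(350) = 5.858; z_{0.22} = -0.7722, z_{0.74} = 0.6433.
σ = (5.858 − 4.868)/(0.6433 − (-0.7722)) = 0.700.
μ = 4.868 − (-0.7722)·0.700 = 5.408.
CV = √(exp(σ²)−1) = √(exp(0.4895)−1) = 0.795.

σ ≈ 0.700, CV ≈ 0.795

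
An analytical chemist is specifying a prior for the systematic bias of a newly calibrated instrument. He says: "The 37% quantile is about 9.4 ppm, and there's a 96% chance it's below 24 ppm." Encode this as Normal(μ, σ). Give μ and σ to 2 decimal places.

μ = 11.73, σ = 7.01

For Normal(μ,σ), the p-quantile is μ + z_p·σ. Here z_{0.37} = -0.3319, z_{0.96} = 1.751.
So 9.4 = μ − 0.3319σ and 24 = μ + 1.751σ.
Subtracting: σ = (24 − 9.4)/(1.751 − (-0.3319)) = 7.01.
Then μ = 9.4 − (-0.3319)·7.01 = 11.73.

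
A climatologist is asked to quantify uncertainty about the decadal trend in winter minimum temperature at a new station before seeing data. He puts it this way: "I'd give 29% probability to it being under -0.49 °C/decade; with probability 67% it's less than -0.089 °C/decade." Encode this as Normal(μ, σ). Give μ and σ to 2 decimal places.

The p-quantile of Normal(μ,σ) is μ + z_p·σ, with z_{0.29} = -0.5534 and z_{0.67} = 0.4399.
Eliminate σ: μ = (z₂·x₁ − z₁·x₂)/(z₂ − z₁) = (0.4399·-0.49 − (-0.5534)·-0.089)/0.9933 = -0.27.
Then σ = (x₂ − x₁)/(z₂ − z₁) = (-0.089 − -0.49)/0.9933 = 0.40.

μ = -0.27, σ = 0.40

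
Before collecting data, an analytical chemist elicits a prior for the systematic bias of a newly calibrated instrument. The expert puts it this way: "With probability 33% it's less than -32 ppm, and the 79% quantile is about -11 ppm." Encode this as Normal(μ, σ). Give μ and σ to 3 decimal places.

μ = -24.588, σ = 16.849

The p-quantile of Normal(μ,σ) is μ + z_p·σ, with z_{0.33} = -0.4399 and z_{0.79} = 0.8064.
Eliminate σ: μ = (z₂·x₁ − z₁·x₂)/(z₂ − z₁) = (0.8064·-32 − (-0.4399)·-11)/1.246 = -24.588.
Then σ = (x₂ − x₁)/(z₂ − z₁) = (-11 − -32)/1.246 = 16.849.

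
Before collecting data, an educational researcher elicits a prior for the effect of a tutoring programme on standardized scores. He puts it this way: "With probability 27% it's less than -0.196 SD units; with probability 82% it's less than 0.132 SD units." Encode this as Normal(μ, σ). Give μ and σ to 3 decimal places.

μ = -0.064, σ = 0.215

For Normal(μ,σ), the p-quantile is μ + z_p·σ. Here z_{0.27} = -0.6128, z_{0.82} = 0.9154.
So -0.196 = μ − 0.6128σ and 0.132 = μ + 0.9154σ.
Subtracting: σ = (0.132 − -0.196)/(0.9154 − (-0.6128)) = 0.215.
Then μ = -0.196 − (-0.6128)·0.215 = -0.064.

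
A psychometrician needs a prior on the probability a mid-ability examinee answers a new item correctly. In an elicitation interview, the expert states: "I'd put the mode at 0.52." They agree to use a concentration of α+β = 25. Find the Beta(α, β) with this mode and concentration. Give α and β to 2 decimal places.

For α,β > 1 the Beta mode is (α−1)/(α+β−2). With α+β = 25, the mode is (α−1)/23.
Set (α−1)/23 = 0.52 → α = 1 + 0.52·23 = 12.96.
β = 25 − α = 12.04.

α = 12.96, β = 12.04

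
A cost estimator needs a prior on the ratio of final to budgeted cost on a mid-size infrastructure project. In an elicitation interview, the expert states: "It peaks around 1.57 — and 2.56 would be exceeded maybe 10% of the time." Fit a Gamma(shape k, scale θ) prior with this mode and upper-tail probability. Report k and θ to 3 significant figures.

k ≈ 8.88, θ ≈ 0.199

Gamma(k,θ) with k>1 has mode (k−1)θ, so θ = 1.57/(k−1).
Need P(X < 2.56) = 0.9 with θ tied to k this way. Start at k = 2, θ = 1.57: P(X<2.56) ≈ 0.485.
Too low — raise k to concentrate. Iterating converges to k ≈ 8.88.
Then θ = 1.57/(8.88−1) ≈ 0.199.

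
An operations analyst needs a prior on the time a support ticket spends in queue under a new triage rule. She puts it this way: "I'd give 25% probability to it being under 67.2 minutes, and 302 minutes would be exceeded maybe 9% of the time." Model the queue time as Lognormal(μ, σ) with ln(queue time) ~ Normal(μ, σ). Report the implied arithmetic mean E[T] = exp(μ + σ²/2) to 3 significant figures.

If T ~ Lognormal(μ,σ) then ln T ~ Normal(μ,σ), so the p-quantile of ln T is μ + z_p·σ.
ln(67.2) = 4.208 and ln(302) = 5.71; z_{0.25} = -0.6745, z_{0.91} = 1.341.
σ = (5.71 − 4.208)/(1.341 − (-0.6745)) = 0.746.
μ = 4.208 − (-0.6745)·0.746 = 4.711.
E[T] = exp(μ + σ²/2) = exp(4.711 + 0.2780) = 147 minutes.

E[T] ≈ 147 minutes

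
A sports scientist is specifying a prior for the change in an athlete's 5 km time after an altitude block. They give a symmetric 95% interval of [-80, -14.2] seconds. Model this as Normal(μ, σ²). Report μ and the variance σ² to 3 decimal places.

μ = -47.100, σ² = 281.771

A symmetric 95% interval runs μ ± z·σ with z = 1.96.
Half-width = 32.9, so σ = 32.9/1.96 = 16.7860 and σ² = 281.771.
μ is the interval midpoint, -47.100.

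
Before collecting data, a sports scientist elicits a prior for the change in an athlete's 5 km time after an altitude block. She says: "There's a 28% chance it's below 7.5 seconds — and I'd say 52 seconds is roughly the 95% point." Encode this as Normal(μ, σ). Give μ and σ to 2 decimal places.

For Normal(μ,σ), the p-quantile is μ + z_p·σ. Here z_{0.28} = -0.5828, z_{0.95} = 1.645.
So 7.5 = μ − 0.5828σ and 52 = μ + 1.645σ.
Subtracting: σ = (52 − 7.5)/(1.645 − (-0.5828)) = 19.98.
Then μ = 7.5 − (-0.5828)·19.98 = 19.14.

μ = 19.14, σ = 19.98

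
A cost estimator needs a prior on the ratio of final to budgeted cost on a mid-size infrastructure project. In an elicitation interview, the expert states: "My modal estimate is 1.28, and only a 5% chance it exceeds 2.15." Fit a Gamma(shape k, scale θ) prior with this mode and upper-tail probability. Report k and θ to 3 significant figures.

Gamma(k,θ) with k>1 has mode (k−1)θ, so θ = 1.28/(k−1).
Need P(X < 2.15) = 0.95 with θ tied to k this way. Start at k = 2, θ = 1.28: P(X<2.15) ≈ 0.500.
Too low — raise k to concentrate. Iterating converges to k ≈ 11.4.
Then θ = 1.28/(11.4−1) ≈ 0.123.

k ≈ 11.4, θ ≈ 0.123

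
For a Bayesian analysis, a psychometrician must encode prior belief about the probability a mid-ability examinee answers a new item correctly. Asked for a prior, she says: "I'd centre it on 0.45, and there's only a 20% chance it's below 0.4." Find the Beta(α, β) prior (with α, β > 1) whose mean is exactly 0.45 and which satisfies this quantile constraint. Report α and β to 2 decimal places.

With mean 0.45 fixed, write α = 0.45s, β = 0.55s where s = α+β.
Need P(θ < 0.4) = 0.2 under Beta(0.45s, 0.55s). Normal approximation: (q−m)/√(m(1−m)/s) ≈ z_{0.2} = -0.842, so s ≈ 0.45·0.55·(-0.842)²/(0.4−0.45)² = 70.1.
At s = 70.1: P(θ<0.4) ≈ 0.201. Adjusting to match 0.2 gives s ≈ 70.63.
So α = 0.45·70.63 ≈ 31.79, β = 0.55·70.63 ≈ 38.85.

α ≈ 31.79, β ≈ 38.85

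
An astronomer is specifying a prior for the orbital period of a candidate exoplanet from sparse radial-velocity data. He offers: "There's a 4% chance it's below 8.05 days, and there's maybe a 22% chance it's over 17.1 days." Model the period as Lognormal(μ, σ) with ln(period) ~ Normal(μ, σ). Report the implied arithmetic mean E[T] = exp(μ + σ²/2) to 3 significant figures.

E[T] ≈ 14.2 days

If T ~ Lognormal(μ,σ) then ln T ~ Normal(μ,σ), so the p-quantile of ln T is μ + z_p·σ.
ln(8.05) = 2.086 and ln(17.1) = 2.839; z_{0.04} = -1.751, z_{0.78} = 0.7722.
σ = (2.839 − 2.086)/(0.7722 − (-1.751)) = 0.299.
μ = 2.086 − (-1.751)·0.299 = 2.608.
E[T] = exp(μ + σ²/2) = exp(2.608 + 0.0446) = 14.2 days.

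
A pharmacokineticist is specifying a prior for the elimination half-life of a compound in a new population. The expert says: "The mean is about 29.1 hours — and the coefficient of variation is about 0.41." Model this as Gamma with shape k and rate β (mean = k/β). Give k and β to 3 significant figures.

k ≈ 5.95, β ≈ 0.204

For Gamma(k, rate β): mean = k/β, variance = k/β², so CV = 1/√k.
CV = 0.41, hence k = 1/CV² = 5.95.
Then β = k/mean = 5.95/29.1 = 0.204.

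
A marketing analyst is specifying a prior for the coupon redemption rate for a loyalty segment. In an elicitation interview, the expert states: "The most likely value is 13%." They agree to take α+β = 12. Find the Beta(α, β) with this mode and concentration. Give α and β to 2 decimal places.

α = 2.30, β = 9.70

For α,β > 1 the Beta mode is (α−1)/(α+β−2). With α+β = 12, the mode is (α−1)/10.
Set (α−1)/10 = 0.13 → α = 1 + 0.13·10 = 2.30.
β = 12 − α = 9.70.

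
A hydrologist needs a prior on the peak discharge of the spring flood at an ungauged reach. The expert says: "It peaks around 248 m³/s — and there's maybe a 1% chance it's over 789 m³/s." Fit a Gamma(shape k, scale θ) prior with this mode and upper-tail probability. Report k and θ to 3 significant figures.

Gamma(k,θ) with k>1 has mode (k−1)θ, so θ = 248/(k−1).
Need P(X < 789) = 0.99 with θ tied to k this way. Start at k = 2, θ = 248: P(X<789) ≈ 0.826.
Too low — raise k to concentrate. Iterating converges to k ≈ 4.31.
Then θ = 248/(4.31−1) ≈ 74.9.

k ≈ 4.31, θ ≈ 74.9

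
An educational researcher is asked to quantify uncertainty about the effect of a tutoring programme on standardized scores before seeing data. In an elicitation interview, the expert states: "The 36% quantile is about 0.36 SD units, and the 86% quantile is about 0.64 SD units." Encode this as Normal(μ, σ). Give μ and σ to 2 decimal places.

μ = 0.43, σ = 0.19

For Normal(μ,σ), the p-quantile is μ + z_p·σ. Here z_{0.36} = -0.3585, z_{0.86} = 1.08.
So 0.36 = μ − 0.3585σ and 0.64 = μ + 1.08σ.
Subtracting: σ = (0.64 − 0.36)/(1.08 − (-0.3585)) = 0.19.
Then μ = 0.36 − (-0.3585)·0.19 = 0.43.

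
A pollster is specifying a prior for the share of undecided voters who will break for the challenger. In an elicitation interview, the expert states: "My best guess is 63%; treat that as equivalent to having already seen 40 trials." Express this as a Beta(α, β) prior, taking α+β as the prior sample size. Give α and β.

Under the effective-sample-size interpretation, Beta(α, β) has prior mean α/(α+β) and prior sample size α+β.
So α+β = 40 and α/(α+β) = 0.63, giving α = 0.63·40 = 25.2 and β = 40 − 25.2 = 14.8.

α = 25.2, β = 14.8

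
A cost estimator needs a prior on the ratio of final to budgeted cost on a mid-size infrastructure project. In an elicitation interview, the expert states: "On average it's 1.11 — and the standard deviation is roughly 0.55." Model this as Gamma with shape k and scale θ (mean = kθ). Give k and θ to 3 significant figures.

For Gamma(k, scale θ): mean = kθ, variance = kθ², so CV = 1/√k.
CV = SD/mean = 0.55/1.11 = 0.4955, hence k = 1/CV² = 4.07.
Then θ = mean/k = 1.11/4.07 = 0.273.

k ≈ 4.07, θ ≈ 0.273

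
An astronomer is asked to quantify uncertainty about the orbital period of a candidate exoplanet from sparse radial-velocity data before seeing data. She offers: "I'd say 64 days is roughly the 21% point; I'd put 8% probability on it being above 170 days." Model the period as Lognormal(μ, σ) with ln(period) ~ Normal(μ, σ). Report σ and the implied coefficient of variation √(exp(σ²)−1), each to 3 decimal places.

If T ~ Lognormal(μ,σ) then ln T ~ Normal(μ,σ), so the p-quantile of ln T is μ + z_p·σ.
ln(64) = 4.159 and ln(170) = 5.136; z_{0.21} = -0.8064, z_{0.92} = 1.405.
σ = (5.136 − 4.159)/(1.405 − (-0.8064)) = 0.442.
μ = 4.159 − (-0.8064)·0.442 = 4.515.
CV = √(exp(σ²)−1) = √(exp(0.1951)−1) = 0.464.

σ ≈ 0.442, CV ≈ 0.464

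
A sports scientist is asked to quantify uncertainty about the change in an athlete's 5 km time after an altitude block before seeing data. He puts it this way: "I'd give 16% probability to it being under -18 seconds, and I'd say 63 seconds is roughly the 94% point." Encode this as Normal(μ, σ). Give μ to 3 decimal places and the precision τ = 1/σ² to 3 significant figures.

The p-quantile of Normal(μ,σ) is μ + z_p·σ, with z_{0.16} = -0.9945 and z_{0.94} = 1.555.
Eliminate σ: μ = (z₂·x₁ − z₁·x₂)/(z₂ − z₁) = (1.555·-18 − (-0.9945)·63)/2.549 = 13.598.
Then σ = (x₂ − x₁)/(z₂ − z₁) = (63 − -18)/2.549 = 31.774.
Precision τ = 1/σ² = 1/31.77² = 0.00099.

μ = 13.598, τ = 0.00099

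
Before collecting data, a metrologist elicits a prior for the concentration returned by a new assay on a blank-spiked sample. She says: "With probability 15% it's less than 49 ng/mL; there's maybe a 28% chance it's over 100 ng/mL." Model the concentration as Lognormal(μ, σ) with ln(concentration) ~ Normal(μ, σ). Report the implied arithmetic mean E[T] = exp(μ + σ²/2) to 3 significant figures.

E[T] ≈ 85.2 ng/mL

If T ~ Lognormal(μ,σ) then ln T ~ Normal(μ,σ), so the p-quantile of ln T is μ + z_p·σ.
ln(49) = 3.892 and ln(100) = 4.605; z_{0.15} = -1.036, z_{0.72} = 0.5828.
σ = (4.605 − 3.892)/(0.5828 − (-1.036)) = 0.441.
μ = 3.892 − (-1.036)·0.441 = 4.348.
E[T] = exp(μ + σ²/2) = exp(4.348 + 0.0970) = 85.2 ng/mL.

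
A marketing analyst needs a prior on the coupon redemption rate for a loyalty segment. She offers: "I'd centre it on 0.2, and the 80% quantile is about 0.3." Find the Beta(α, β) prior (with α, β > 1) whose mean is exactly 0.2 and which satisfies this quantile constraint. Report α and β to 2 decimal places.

With mean 0.2 fixed, write α = 0.2s, β = 0.8s where s = α+β.
Need P(θ < 0.3) = 0.8 under Beta(0.2s, 0.8s). Normal approximation: (q−m)/√(m(1−m)/s) ≈ z_{0.8} = 0.842, so s ≈ 0.2·0.8·(0.842)²/(0.3−0.2)² = 11.3.
At s = 11.3: P(θ<0.3) ≈ 0.814. Adjusting to match 0.8 gives s ≈ 9.50.
So α = 0.2·9.50 ≈ 1.90, β = 0.8·9.50 ≈ 7.60.

α ≈ 1.90, β ≈ 7.60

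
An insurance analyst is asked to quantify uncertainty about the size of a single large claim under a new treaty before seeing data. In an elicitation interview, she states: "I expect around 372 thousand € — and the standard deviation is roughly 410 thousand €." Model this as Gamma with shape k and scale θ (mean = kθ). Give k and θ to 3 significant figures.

For Gamma(k, scale θ): mean = kθ, variance = kθ², so CV = 1/√k.
CV = SD/mean = 410/372 = 1.102, hence k = 1/CV² = 0.823.
Then θ = mean/k = 372/0.823 = 452.

k ≈ 0.823, θ ≈ 452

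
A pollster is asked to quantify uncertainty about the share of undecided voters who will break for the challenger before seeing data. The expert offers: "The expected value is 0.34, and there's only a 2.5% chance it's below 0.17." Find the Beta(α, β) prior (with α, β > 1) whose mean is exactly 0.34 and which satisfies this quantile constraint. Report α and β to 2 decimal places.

With mean 0.34 fixed, write α = 0.34s, β = 0.66s where s = α+β.
Need P(θ < 0.17) = 0.025 under Beta(0.34s, 0.66s). Normal approximation: (q−m)/√(m(1−m)/s) ≈ z_{0.025} = -1.96, so s ≈ 0.34·0.66·(-1.96)²/(0.17−0.34)² = 29.8.
At s = 29.8: P(θ<0.17) ≈ 0.014. Adjusting to match 0.025 gives s ≈ 24.33.
So α = 0.34·24.33 ≈ 8.27, β = 0.66·24.33 ≈ 16.06.

α ≈ 8.27, β ≈ 16.06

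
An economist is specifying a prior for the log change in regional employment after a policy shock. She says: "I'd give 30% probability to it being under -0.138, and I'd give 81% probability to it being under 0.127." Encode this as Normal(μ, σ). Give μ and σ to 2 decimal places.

μ = -0.04, σ = 0.19

The p-quantile of Normal(μ,σ) is μ + z_p·σ, with z_{0.3} = -0.5244 and z_{0.81} = 0.8779.
Eliminate σ: μ = (z₂·x₁ − z₁·x₂)/(z₂ − z₁) = (0.8779·-0.138 − (-0.5244)·0.127)/1.402 = -0.04.
Then σ = (x₂ − x₁)/(z₂ − z₁) = (0.127 − -0.138)/1.402 = 0.19.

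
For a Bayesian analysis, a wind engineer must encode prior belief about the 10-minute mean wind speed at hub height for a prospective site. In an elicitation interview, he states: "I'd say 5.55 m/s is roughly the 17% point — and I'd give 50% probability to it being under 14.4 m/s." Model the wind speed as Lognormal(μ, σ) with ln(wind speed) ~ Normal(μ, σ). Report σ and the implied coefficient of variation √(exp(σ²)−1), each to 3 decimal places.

σ ≈ 0.999, CV ≈ 1.309

If T ~ Lognormal(μ,σ) then ln T ~ Normal(μ,σ), so the p-quantile of ln T is μ + z_p·σ.
ln(5.55) = 1.714 and ln(14.4) = 2.667; z_{0.17} = -0.9542, z_{0.5} = 0.
σ = (2.667 − 1.714)/(0 − (-0.9542)) = 0.999.
μ = 1.714 − (-0.9542)·0.999 = 2.667.
CV = √(exp(σ²)−1) = √(exp(0.9985)−1) = 1.309.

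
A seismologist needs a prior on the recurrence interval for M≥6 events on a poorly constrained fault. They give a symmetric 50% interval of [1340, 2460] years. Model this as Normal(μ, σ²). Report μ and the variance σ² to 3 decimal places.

A symmetric 50% interval runs μ ± z·σ with z = 0.6745.
Half-width = 560, so σ = 560/0.6745 = 830.2572 and σ² = 689327.088.
μ is the interval midpoint, 1900.000.

μ = 1900.000, σ² = 689327.088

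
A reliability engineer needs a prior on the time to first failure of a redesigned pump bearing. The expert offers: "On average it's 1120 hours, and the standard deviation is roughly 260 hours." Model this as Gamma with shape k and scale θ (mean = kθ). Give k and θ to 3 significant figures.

For Gamma(k, scale θ): mean = kθ, variance = kθ², so CV = 1/√k.
CV = SD/mean = 260/1120 = 0.2321, hence k = 1/CV² = 18.6.
Then θ = mean/k = 1120/18.6 = 60.4.

k ≈ 18.6, θ ≈ 60.4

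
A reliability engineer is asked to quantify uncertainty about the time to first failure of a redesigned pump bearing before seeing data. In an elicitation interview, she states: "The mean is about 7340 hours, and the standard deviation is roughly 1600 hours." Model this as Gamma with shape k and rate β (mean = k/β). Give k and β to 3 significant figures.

For Gamma(k, rate β): mean = k/β, variance = k/β², so CV = 1/√k.
CV = SD/mean = 1600/7340 = 0.218, hence k = 1/CV² = 21.
Then β = k/mean = 21/7340 = 0.00287.

k ≈ 21, β ≈ 0.00287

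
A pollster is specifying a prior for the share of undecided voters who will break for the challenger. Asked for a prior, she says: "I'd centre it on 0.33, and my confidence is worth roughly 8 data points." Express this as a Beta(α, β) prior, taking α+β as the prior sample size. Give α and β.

Under the effective-sample-size interpretation, Beta(α, β) has prior mean α/(α+β) and prior sample size α+β.
So α+β = 8 and α/(α+β) = 0.33, giving α = 0.33·8 = 2.64 and β = 8 − 2.64 = 5.36.

α = 2.64, β = 5.36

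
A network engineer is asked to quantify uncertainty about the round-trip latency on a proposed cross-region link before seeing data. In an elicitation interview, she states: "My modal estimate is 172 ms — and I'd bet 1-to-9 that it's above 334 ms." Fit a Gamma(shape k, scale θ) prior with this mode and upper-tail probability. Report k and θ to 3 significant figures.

Gamma(k,θ) with k>1 has mode (k−1)θ, so θ = 172/(k−1).
Need P(X < 334) = 0.9 with θ tied to k this way. Start at k = 2, θ = 172: P(X<334) ≈ 0.578.
Too low — raise k to concentrate. Iterating converges to k ≈ 5.35.
Then θ = 172/(5.35−1) ≈ 39.6.

k ≈ 5.35, θ ≈ 39.6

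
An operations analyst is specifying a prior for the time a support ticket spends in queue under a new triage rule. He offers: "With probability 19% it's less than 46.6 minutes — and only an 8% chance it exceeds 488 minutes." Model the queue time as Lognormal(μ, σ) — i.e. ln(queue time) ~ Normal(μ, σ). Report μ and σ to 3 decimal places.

If T ~ Lognormal(μ,σ) then ln T ~ Normal(μ,σ), so the p-quantile of ln T is μ + z_p·σ.
ln(46.6) = 3.842 and ln(488) = 6.19; z_{0.19} = -0.8779, z_{0.92} = 1.405.
σ = (6.19 − 3.842)/(1.405 − (-0.8779)) = 1.029.
μ = 3.842 − (-0.8779)·1.029 = 4.745.

μ ≈ 4.745, σ ≈ 1.029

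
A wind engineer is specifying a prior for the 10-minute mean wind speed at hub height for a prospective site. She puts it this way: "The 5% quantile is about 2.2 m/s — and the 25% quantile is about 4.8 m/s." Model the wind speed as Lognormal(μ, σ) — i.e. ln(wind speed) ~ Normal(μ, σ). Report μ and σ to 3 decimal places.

If T ~ Lognormal(μ,σ) then ln T ~ Normal(μ,σ), so the p-quantile of ln T is μ + z_p·σ.
ln(2.2) = 0.7885 and ln(4.8) = 1.569; z_{0.05} = -1.645, z_{0.25} = -0.6745.
σ = (1.569 − 0.7885)/(-0.6745 − (-1.645)) = 0.804.
μ = 0.7885 − (-1.645)·0.804 = 2.111.

μ ≈ 2.111, σ ≈ 0.804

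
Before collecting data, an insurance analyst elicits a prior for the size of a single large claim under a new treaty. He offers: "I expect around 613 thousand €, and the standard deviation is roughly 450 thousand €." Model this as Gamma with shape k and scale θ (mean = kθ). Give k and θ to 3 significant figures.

k ≈ 1.86, θ ≈ 330

For Gamma(k, scale θ): mean = kθ, variance = kθ², so CV = 1/√k.
CV = SD/mean = 450/613 = 0.7341, hence k = 1/CV² = 1.86.
Then θ = mean/k = 613/1.86 = 330.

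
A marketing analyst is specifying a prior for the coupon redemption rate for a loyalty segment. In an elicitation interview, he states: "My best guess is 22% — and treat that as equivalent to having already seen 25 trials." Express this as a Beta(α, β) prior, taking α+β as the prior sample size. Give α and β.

Under the effective-sample-size interpretation, Beta(α, β) has prior mean α/(α+β) and prior sample size α+β.
So α+β = 25 and α/(α+β) = 0.22, giving α = 0.22·25 = 5.5 and β = 25 − 5.5 = 19.5.

α = 5.5, β = 19.5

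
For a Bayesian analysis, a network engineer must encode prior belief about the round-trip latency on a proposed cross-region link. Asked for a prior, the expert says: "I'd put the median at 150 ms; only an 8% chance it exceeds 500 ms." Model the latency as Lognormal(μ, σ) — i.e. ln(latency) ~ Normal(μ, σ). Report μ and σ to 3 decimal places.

If T ~ Lognormal(μ,σ) then ln T ~ Normal(μ,σ), so the p-quantile of ln T is μ + z_p·σ.
ln(150) = 5.011 and ln(500) = 6.215; z_{0.5} = 0, z_{0.92} = 1.405.
σ = (6.215 − 5.011)/(1.405 − (0)) = 0.857.
μ = 5.011 − (0)·0.857 = 5.011.

μ ≈ 5.011, σ ≈ 0.857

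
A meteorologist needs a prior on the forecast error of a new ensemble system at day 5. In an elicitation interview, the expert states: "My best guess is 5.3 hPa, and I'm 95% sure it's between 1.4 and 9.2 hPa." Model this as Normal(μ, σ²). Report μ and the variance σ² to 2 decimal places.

μ = 5.30, σ² = 3.96

A symmetric 95% interval runs μ ± z·σ with z = 1.96.
Half-width = 3.9, so σ = 3.9/1.96 = 1.990 and σ² = 3.96.
μ is the stated best guess, 5.30.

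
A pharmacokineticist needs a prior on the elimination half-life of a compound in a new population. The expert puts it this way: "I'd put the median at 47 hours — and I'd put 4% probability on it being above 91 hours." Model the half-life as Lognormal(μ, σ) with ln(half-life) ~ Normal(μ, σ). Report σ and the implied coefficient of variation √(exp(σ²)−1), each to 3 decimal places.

If T ~ Lognormal(μ,σ) then ln T ~ Normal(μ,σ), so the p-quantile of ln T is μ + z_p·σ.
ln(47) = 3.85 and ln(91) = 4.511; z_{0.5} = 0, z_{0.96} = 1.751.
σ = (4.511 − 3.85)/(1.751 − (0)) = 0.377.
μ = 3.85 − (0)·0.377 = 3.850.
CV = √(exp(σ²)−1) = √(exp(0.1424)−1) = 0.391.

σ ≈ 0.377, CV ≈ 0.391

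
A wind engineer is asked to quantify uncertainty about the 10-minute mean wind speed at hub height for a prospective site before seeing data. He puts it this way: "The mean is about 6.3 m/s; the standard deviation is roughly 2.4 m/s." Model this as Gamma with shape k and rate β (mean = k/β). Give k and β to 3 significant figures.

For Gamma(k, rate β): mean = k/β, variance = k/β², so CV = 1/√k.
CV = SD/mean = 2.4/6.3 = 0.381, hence k = 1/CV² = 6.89.
Then β = k/mean = 6.89/6.3 = 1.09.

k ≈ 6.89, β ≈ 1.09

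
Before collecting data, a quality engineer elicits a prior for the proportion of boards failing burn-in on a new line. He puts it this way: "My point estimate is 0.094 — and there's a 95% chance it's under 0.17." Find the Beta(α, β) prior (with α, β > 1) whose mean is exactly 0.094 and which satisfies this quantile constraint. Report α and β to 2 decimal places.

α ≈ 4.62, β ≈ 44.56

With mean 0.094 fixed, write α = 0.094s, β = 0.906s where s = α+β.
Need P(θ < 0.17) = 0.95 under Beta(0.094s, 0.906s). Normal approximation: (q−m)/√(m(1−m)/s) ≈ z_{0.95} = 1.64, so s ≈ 0.094·0.906·(1.64)²/(0.17−0.094)² = 39.9.
At s = 39.9: P(θ<0.17) ≈ 0.934. Adjusting to match 0.95 gives s ≈ 49.18.
So α = 0.094·49.18 ≈ 4.62, β = 0.906·49.18 ≈ 44.56.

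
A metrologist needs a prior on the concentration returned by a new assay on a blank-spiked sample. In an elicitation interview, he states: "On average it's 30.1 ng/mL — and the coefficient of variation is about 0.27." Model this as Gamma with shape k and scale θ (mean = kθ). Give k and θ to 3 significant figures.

For Gamma(k, scale θ): mean = kθ, variance = kθ², so CV = 1/√k.
CV = 0.27, hence k = 1/CV² = 13.7.
Then θ = mean/k = 30.1/13.7 = 2.19.

k ≈ 13.7, θ ≈ 2.19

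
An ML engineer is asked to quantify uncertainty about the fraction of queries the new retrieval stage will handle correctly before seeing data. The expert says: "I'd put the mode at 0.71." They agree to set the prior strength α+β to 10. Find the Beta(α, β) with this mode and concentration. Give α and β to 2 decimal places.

α = 6.68, β = 3.32

For α,β > 1 the Beta mode is (α−1)/(α+β−2). With α+β = 10, the mode is (α−1)/8.
Set (α−1)/8 = 0.71 → α = 1 + 0.71·8 = 6.68.
β = 10 − α = 3.32.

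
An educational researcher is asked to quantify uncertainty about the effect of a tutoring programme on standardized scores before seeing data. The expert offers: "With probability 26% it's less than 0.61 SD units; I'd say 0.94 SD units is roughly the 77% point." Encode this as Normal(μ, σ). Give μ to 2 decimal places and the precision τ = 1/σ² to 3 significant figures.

μ = 0.76, τ = 17.5

The p-quantile of Normal(μ,σ) is μ + z_p·σ, with z_{0.26} = -0.6433 and z_{0.77} = 0.7388.
Eliminate σ: μ = (z₂·x₁ − z₁·x₂)/(z₂ − z₁) = (0.7388·0.61 − (-0.6433)·0.94)/1.382 = 0.76.
Then σ = (x₂ − x₁)/(z₂ − z₁) = (0.94 − 0.61)/1.382 = 0.24.
Precision τ = 1/σ² = 1/0.2388² = 17.5.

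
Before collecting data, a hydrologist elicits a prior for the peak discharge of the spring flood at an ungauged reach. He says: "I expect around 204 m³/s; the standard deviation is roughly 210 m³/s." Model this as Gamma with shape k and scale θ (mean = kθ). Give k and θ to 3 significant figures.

For Gamma(k, scale θ): mean = kθ, variance = kθ², so CV = 1/√k.
CV = SD/mean = 210/204 = 1.029, hence k = 1/CV² = 0.944.
Then θ = mean/k = 204/0.944 = 216.

k ≈ 0.944, θ ≈ 216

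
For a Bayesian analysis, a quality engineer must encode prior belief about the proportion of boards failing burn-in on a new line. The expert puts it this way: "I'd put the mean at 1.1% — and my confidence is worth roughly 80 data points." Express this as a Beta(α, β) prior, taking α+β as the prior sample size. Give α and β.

α = 0.88, β = 79.12

Under the effective-sample-size interpretation, Beta(α, β) has prior mean α/(α+β) and prior sample size α+β.
So α+β = 80 and α/(α+β) = 0.011, giving α = 0.011·80 = 0.88 and β = 80 − 0.88 = 79.12.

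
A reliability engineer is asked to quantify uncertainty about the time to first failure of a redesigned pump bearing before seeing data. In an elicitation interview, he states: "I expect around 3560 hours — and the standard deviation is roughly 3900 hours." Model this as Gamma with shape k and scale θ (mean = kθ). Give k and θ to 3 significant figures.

k ≈ 0.833, θ ≈ 4270

For Gamma(k, scale θ): mean = kθ, variance = kθ², so CV = 1/√k.
CV = SD/mean = 3900/3560 = 1.096, hence k = 1/CV² = 0.833.
Then θ = mean/k = 3560/0.833 = 4270.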